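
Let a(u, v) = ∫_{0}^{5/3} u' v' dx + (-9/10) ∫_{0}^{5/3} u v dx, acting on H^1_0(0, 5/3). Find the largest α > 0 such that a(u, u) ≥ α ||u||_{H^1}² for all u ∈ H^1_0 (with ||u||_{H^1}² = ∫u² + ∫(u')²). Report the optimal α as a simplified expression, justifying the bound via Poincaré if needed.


α = 9*(-5 + 2*π^2)/(2*(25 + 9*π^2))

Coercivity of a(·,·) on H^1_0(0, 5/3) means a(u, u) ≥ α ||u||_{H^1}² for every u ∈ H^1_0.
The interval has length L = 5/3, and Poincaré/coercivity depend only on L. Here a(u, u) = ∫(u')² + (-9/10)·∫u².
Here c = -9/10 < 0 with |c| < (π/L)² = 9*π^2/25, so coercivity still holds. The condition a(u,u) ≥ α||u||_{H^1}² reads (1−α)∫(u')² ≥ (α−c)∫u². Any admissible α is ≤ 1 (rapidly oscillating u have ∫u²/∫(u')² → 0), and α = 1 would force 0 ≥ (1−c)∫u², impossible since c < 1; so 1−α > 0. By the sharp Poincaré inequality on H^1_0 of an interval of length L, ∫(u')² ≥ (π/L)²∫u² with equality for the first sine mode sin(π(x−x₀)/L) (x₀ the left endpoint), so the inequality holds for all u iff (1−α)(π/L)² ≥ α − c, i.e. α ≤ ((π/L)² + c)/((π/L)² + 1) = (1 + c(L/π)²)/(1 + (L/π)²). (Direct route, valid since c ≤ 0: Poincaré gives c∫u² ≥ c(L/π)²∫(u')², so a(u,u) ≥ (1 + c(L/π)²)∫(u')², while ||u||_{H^1}² ≤ (1 + (L/π)²)∫(u')²; dividing yields the same α.) With (π/L)² = 9*π^2/25 and c = -9/10, the largest admissible constant is α = ((π/L)² + c)/((π/L)² + 1).
Simplifying, α = 9*(-5 + 2*π^2)/(2*(25 + 9*π^2)).


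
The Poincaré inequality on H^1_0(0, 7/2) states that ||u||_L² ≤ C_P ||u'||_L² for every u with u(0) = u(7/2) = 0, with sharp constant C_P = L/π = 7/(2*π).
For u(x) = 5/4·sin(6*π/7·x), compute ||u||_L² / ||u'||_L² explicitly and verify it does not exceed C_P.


||u||_L² / ||u'||_L² = 7/(6*π) < C_P = 7/(2*π).

u(x) = 5/4·sin(6*π/7·x), so u'(x) = 15*π*cos(6*π*x/7)/14.
Writing u(x) = A·sin(kπx/L) with A = 5/4 and k = 3, use ∫_0^L sin²(kπx/L) dx = L/2 and ∫_0^L cos²(kπx/L) dx = L/2.
u² = 25/16·sin²(6*π/7·x) and (u')² = 225*π^2/196·cos²(6*π/7·x), and each of sin², cos² integrates to L/2 = 7/4 over (0, 7/2).
∫_0^7/2 u² dx = 175/64, so ||u||_L² = 5*sqrt(7)/8.
∫_0^7/2 (u')² dx = 225*π^2/112, so ||u'||_L² = 15*sqrt(7)*π/28.
Ratio ||u||_L² / ||u'||_L² = 7/(6*π).
Sharp Poincaré constant on H^1_0(0, 7/2) is C_P = L/π = 7/(2*π), achieved by sin(2*π/7·x).
This is the k = 3 harmonic; the ratio L/(kπ) is strictly less than C_P = L/π, consistent with the sharp inequality ||u||_L² ≤ C_P ||u'||_L².


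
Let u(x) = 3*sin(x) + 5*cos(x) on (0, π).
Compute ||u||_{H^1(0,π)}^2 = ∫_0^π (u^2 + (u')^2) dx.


||u||_{H^1(0,π)}^2 = 34*π

u'(x) = -5*sin(x) + 3*cos(x).
Expand u² and (u')² and integrate term by term on (0, π), using: for integers n ≥ 1, ∫_0^π sin²(nx) dx = ∫_0^π cos²(nx) dx = π/2; for n ≠ n', ∫_0^π sin(nx)sin(n'x) dx = ∫_0^π cos(nx)cos(n'x) dx = 0; and by product-to-sum, ∫_0^π sin(nx)cos(n'x) dx = ½∫_0^π [sin((n+n')x) + sin((n−n')x)] dx, which is 0 when n+n' is even and 2n/(n²−n'²) when n+n' is odd (it need not vanish on (0, π)).
  u² squared terms: (3)²·∫sin(x)² dx = 9·π/2 = 9*π/2;  (5)²·∫cos(x)² dx = 25·π/2 = 25*π/2.
  u² cross terms: 2·(3)·(5)·∫sin(x)·cos(x) dx = 30·(0) = 0.
  So ∫_0^π u² dx = 9*π/2 + 25*π/2 + 0 = 17*π.
  (u')² squared terms: (-5)²·∫sin(x)² dx = 25·π/2 = 25*π/2;  (3)²·∫cos(x)² dx = 9·π/2 = 9*π/2.
  (u')² cross terms: 2·(-5)·(3)·∫sin(x)·cos(x) dx = -30·(0) = 0.
  So ∫_0^π (u')² dx = 25*π/2 + 9*π/2 + 0 = 17*π.
||u||_{H^1}^2 = (17*π) + (17*π) = 34*π.


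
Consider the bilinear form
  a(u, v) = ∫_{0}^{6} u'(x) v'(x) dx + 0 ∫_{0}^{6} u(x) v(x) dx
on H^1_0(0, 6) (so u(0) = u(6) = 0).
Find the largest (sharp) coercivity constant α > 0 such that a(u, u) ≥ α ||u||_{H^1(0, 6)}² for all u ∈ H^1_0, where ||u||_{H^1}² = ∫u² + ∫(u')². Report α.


α = π^2/(π^2 + 36)

Coercivity of a(·,·) on H^1_0(0, 6) means a(u, u) ≥ α ||u||_{H^1}² for every u ∈ H^1_0.
The interval has length L = 6, and Poincaré/coercivity depend only on L. Here a(u, u) = ∫(u')² + (0)·∫u².
Here c = 0, so a(u,u) = ∫(u')² alone. The condition a(u,u) ≥ α||u||_{H^1}² reads (1−α)∫(u')² ≥ (α−c)∫u². Any admissible α is ≤ 1 (rapidly oscillating u have ∫u²/∫(u')² → 0), and α = 1 would force 0 ≥ (1−c)∫u², impossible since c < 1; so 1−α > 0. By the sharp Poincaré inequality on H^1_0 of an interval of length L, ∫(u')² ≥ (π/L)²∫u² with equality for the first sine mode sin(π(x−x₀)/L) (x₀ the left endpoint), so the inequality holds for all u iff (1−α)(π/L)² ≥ α − c, i.e. α ≤ ((π/L)² + c)/((π/L)² + 1) = (1 + c(L/π)²)/(1 + (L/π)²). (Direct route, valid since c ≤ 0: Poincaré gives c∫u² ≥ c(L/π)²∫(u')², so a(u,u) ≥ (1 + c(L/π)²)∫(u')², while ||u||_{H^1}² ≤ (1 + (L/π)²)∫(u')²; dividing yields the same α.) With (π/L)² = π^2/36 and c = 0, the largest admissible constant is α = ((π/L)² + c)/((π/L)² + 1).
Simplifying, α = π^2/(π^2 + 36).


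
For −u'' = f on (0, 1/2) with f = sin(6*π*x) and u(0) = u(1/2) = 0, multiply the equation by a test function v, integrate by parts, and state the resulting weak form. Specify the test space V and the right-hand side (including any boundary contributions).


V = H^1_0(0, 1/2) (so v(0) = v(1/2) = 0); weak form: ∫_0^1/2 u'v' dx = ∫_0^1/2 (sin(6*π*x)) v dx for all v ∈ V.

Multiply both sides by a test function v and integrate from 0 to 1/2:
  ∫_0^1/2 −u''(x) v(x) dx = ∫_0^1/2 f(x) v(x) dx.
Integrate the LHS by parts once:
  ∫_0^1/2 −u'' v dx = −[u'(x) v(x)]_0^1/2 + ∫_0^1/2 u'(x) v'(x) dx.
Thus ∫_0^1/2 u'(x) v'(x) dx = ∫_0^1/2 f(x) v(x) dx + [u'(x) v(x)]_0^1/2.
Choose V so that boundary terms are either known or forced to vanish.
u is Dirichlet: u(0) = u(1/2) = 0. Let V = H^1_0(0, 1/2); then v(0) = v(1/2) = 0, and [u' v]_0^1/2 = 0.
Weak formulation: find u (satisfying any essential BC) such that ∫_0^1/2 u'(x) v'(x) dx = ∫_0^1/2 f v dx for all v ∈ V.
Substituting f(x) = sin(6*π*x), the right-hand side is ∫_0^1/2 (sin(6*π*x)) v dx.


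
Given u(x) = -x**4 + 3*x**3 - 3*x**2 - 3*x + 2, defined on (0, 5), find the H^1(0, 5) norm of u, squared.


||u||_{H^1}^2 = 28937105/252

The H^1 norm (squared) on an interval (0, L) is
  ||u||_{H^1}^2 = ∫_0^L u(x)^2 dx + ∫_0^L u'(x)^2 dx.
Compute u'(x) = -4*x**3 + 9*x**2 - 6*x - 3.
Then u(x)^2 = x**8 - 6*x**7 + 15*x**6 - 12*x**5 - 13*x**4 + 30*x**3 - 3*x**2 - 12*x + 4 and u'(x)^2 = 16*x**6 - 72*x**5 + 129*x**4 - 84*x**3 - 18*x**2 + 36*x + 9.
Integrate each monomial from 0 to 5 using ∫_0^5 c·x^n dx = c·5^(n+1)/(n+1):
  ∫_0^5 u(x)^2 dx = ∫_0^5 (x^8 - 6*x^7 + 15*x^6 - 12*x^5 - 13*x^4 + 30*x^3 - 3*x^2 - 12*x + 4) dx. Term by term:
    ∫_0^5 x^8 dx = 1953125/9;  ∫_0^5 -6*x^7 dx = -1171875/4;  ∫_0^5 15*x^6 dx = 1171875/7;
    ∫_0^5 -12*x^5 dx = -31250;  ∫_0^5 -13*x^4 dx = -8125;  ∫_0^5 30*x^3 dx = 9375/2;
    ∫_0^5 -3*x^2 dx = -125;  ∫_0^5 -12*x dx = -150;  ∫_0^5 4 dx = 20.
  Sum: 1953125/9 − 1171875/4 + 1171875/7 − 31250 − 8125 + 9375/2 − 125 − 150 + 20 = 14241365/252.
  ∫_0^5 u'(x)^2 dx = ∫_0^5 (16*x^6 - 72*x^5 + 129*x^4 - 84*x^3 - 18*x^2 + 36*x + 9) dx. Term by term:
    ∫_0^5 16*x^6 dx = 1250000/7;  ∫_0^5 -72*x^5 dx = -187500;  ∫_0^5 129*x^4 dx = 80625;
    ∫_0^5 -84*x^3 dx = -13125;  ∫_0^5 -18*x^2 dx = -750;  ∫_0^5 36*x dx = 450;
    ∫_0^5 9 dx = 45.
  Sum: 1250000/7 − 187500 + 80625 − 13125 − 750 + 450 + 45 = 408215/7.
Adding: ||u||_{H^1}^2 = 14241365/252 + 408215/7 = 28937105/252.


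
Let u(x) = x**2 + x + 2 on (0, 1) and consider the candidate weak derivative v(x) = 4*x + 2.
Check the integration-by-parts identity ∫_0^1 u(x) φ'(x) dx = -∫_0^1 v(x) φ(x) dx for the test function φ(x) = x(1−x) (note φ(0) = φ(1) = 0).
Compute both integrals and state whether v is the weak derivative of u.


LHS = -1/3, RHS = -2/3. No, v is not the weak derivative of u.

u(x) = x**2 + x + 2, classical derivative u'(x) = 2*x + 1.
φ(x) = x(1−x), so φ'(x) = 1 - 2*x.
Note φ(0) = φ(1) = 0, so the boundary term u·φ vanishes.
LHS = ∫_0^1 u(x) φ'(x) dx = ∫_0^1 (-2*x^3 - x^2 - 3*x + 2) dx. Term by term:
  ∫_0^1 -2*x^3 dx = -1/2;  ∫_0^1 -x^2 dx = -1/3;  ∫_0^1 -3*x dx = -3/2;
  ∫_0^1 2 dx = 2.
Sum: -1/2 − 1/3 − 3/2 + 2 = -1/3.
So LHS = -1/3.
∫_0^1 v(x) φ(x) dx = ∫_0^1 (-4*x^3 + 2*x^2 + 2*x) dx. Term by term:
  ∫_0^1 -4*x^3 dx = -1;  ∫_0^1 2*x^2 dx = 2/3;  ∫_0^1 2*x dx = 1.
Sum: -1 + 2/3 + 1 = 2/3.
So RHS = -∫_0^1 v(x) φ(x) dx = -2/3.
LHS − RHS = 1/3 ≠ 0, so the identity fails.
(For a valid weak derivative the identity must hold for EVERY test function, in particular this one. The failure shows v is NOT the weak derivative of u.)
Correct weak derivative would be u'(x) = 2*x + 1.


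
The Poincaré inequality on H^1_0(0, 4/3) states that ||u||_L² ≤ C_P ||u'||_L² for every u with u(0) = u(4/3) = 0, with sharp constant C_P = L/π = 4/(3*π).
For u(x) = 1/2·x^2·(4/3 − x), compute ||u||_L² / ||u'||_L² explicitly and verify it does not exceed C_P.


||u||_L² / ||u'||_L² = 2*sqrt(14)/21 < C_P = 4/(3*π).

u(x) = 1/2·x^2·(4/3 − x), so u'(x) = x*(8 - 9*x)/6.
u(x) = 1/2·x^2·(4/3 − x) vanishes at x = 0 and x = 4/3, so u ∈ H^1_0(0, 4/3). Differentiate via the product rule and integrate the resulting polynomials term by term.
  ∫_0^4/3 u² dx = ∫_0^4/3 (x^6/4 - 2*x^5/3 + 4*x^4/9) dx. Term by term:
    ∫_0^4/3 x^6/4 dx = 4096/15309;  ∫_0^4/3 -2*x^5/3 dx = -4096/6561;  ∫_0^4/3 4*x^4/9 dx = 4096/10935.
  Sum: 4096/15309 − 4096/6561 + 4096/10935 = 4096/229635.
  ∫_0^4/3 (u')² dx = ∫_0^4/3 (9*x^4/4 - 4*x^3 + 16*x^2/9) dx. Term by term:
    ∫_0^4/3 9*x^4/4 dx = 256/135;  ∫_0^4/3 -4*x^3 dx = -256/81;  ∫_0^4/3 16*x^2/9 dx = 1024/729.
  Sum: 256/135 − 256/81 + 1024/729 = 512/3645.
∫_0^4/3 u² dx = 4096/229635, so ||u||_L² = 64*sqrt(35)/2835.
∫_0^4/3 (u')² dx = 512/3645, so ||u'||_L² = 16*sqrt(10)/135.
Ratio ||u||_L² / ||u'||_L² = 2*sqrt(14)/21.
Sharp Poincaré constant on H^1_0(0, 4/3) is C_P = L/π = 4/(3*π), achieved by sin(3*π/4·x).
A polynomial bump cannot attain the sharp Poincaré constant (only the first sine eigenfunction does), so the ratio is strictly less than C_P, consistent with ||u||_L² ≤ C_P ||u'||_L².


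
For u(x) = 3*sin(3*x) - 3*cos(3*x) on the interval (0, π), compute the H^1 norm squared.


||u||_{H^1(0,π)}^2 = 90*π

u'(x) = 9*sin(3*x) + 9*cos(3*x).
Expand u² and (u')² and integrate term by term on (0, π), using: for integers n ≥ 1, ∫_0^π sin²(nx) dx = ∫_0^π cos²(nx) dx = π/2; for n ≠ n', ∫_0^π sin(nx)sin(n'x) dx = ∫_0^π cos(nx)cos(n'x) dx = 0; and by product-to-sum, ∫_0^π sin(nx)cos(n'x) dx = ½∫_0^π [sin((n+n')x) + sin((n−n')x)] dx, which is 0 when n+n' is even and 2n/(n²−n'²) when n+n' is odd (it need not vanish on (0, π)).
  u² squared terms: (-3)²·∫cos(3x)² dx = 9·π/2 = 9*π/2;  (3)²·∫sin(3x)² dx = 9·π/2 = 9*π/2.
  u² cross terms: 2·(-3)·(3)·∫cos(3x)·sin(3x) dx = -18·(0) = 0.
  So ∫_0^π u² dx = 9*π/2 + 9*π/2 + 0 = 9*π.
  (u')² squared terms: (9)²·∫cos(3x)² dx = 81·π/2 = 81*π/2;  (9)²·∫sin(3x)² dx = 81·π/2 = 81*π/2.
  (u')² cross terms: 2·(9)·(9)·∫cos(3x)·sin(3x) dx = 162·(0) = 0.
  So ∫_0^π (u')² dx = 81*π/2 + 81*π/2 + 0 = 81*π.
||u||_{H^1}^2 = (9*π) + (81*π) = 90*π.


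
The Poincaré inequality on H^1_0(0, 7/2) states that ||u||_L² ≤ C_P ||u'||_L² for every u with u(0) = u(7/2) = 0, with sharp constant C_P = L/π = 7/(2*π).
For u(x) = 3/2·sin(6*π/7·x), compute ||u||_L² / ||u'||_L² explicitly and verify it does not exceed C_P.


||u||_L² / ||u'||_L² = 7/(6*π) < C_P = 7/(2*π).

u(x) = 3/2·sin(6*π/7·x), so u'(x) = 9*π*cos(6*π*x/7)/7.
Writing u(x) = A·sin(kπx/L) with A = 3/2 and k = 3, use ∫_0^L sin²(kπx/L) dx = L/2 and ∫_0^L cos²(kπx/L) dx = L/2.
u² = 9/4·sin²(6*π/7·x) and (u')² = 81*π^2/49·cos²(6*π/7·x), and each of sin², cos² integrates to L/2 = 7/4 over (0, 7/2).
∫_0^7/2 u² dx = 63/16, so ||u||_L² = 3*sqrt(7)/4.
∫_0^7/2 (u')² dx = 81*π^2/28, so ||u'||_L² = 9*sqrt(7)*π/14.
Ratio ||u||_L² / ||u'||_L² = 7/(6*π).
Sharp Poincaré constant on H^1_0(0, 7/2) is C_P = L/π = 7/(2*π), achieved by sin(2*π/7·x).
This is the k = 3 harmonic; the ratio L/(kπ) is strictly less than C_P = L/π, consistent with the sharp inequality ||u||_L² ≤ C_P ||u'||_L².


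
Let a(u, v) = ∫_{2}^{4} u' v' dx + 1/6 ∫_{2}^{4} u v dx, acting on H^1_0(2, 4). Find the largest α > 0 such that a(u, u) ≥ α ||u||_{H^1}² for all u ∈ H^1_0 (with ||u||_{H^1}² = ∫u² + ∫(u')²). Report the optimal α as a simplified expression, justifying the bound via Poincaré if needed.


α = (2/3 + π^2)/(4 + π^2)

Coercivity of a(·,·) on H^1_0(2, 4) means a(u, u) ≥ α ||u||_{H^1}² for every u ∈ H^1_0.
The interval has length L = 2, and Poincaré/coercivity depend only on L. Here a(u, u) = ∫(u')² + (1/6)·∫u².
Here 0 < c = 1/6 < 1. The condition a(u,u) ≥ α||u||_{H^1}² reads (1−α)∫(u')² ≥ (α−c)∫u². Any admissible α is ≤ 1 (rapidly oscillating u have ∫u²/∫(u')² → 0), and α = 1 would force 0 ≥ (1−c)∫u², impossible since c < 1; so 1−α > 0. By the sharp Poincaré inequality on H^1_0 of an interval of length L, ∫(u')² ≥ (π/L)²∫u² with equality for the first sine mode sin(π(x−x₀)/L) (x₀ the left endpoint), so the inequality holds for all u iff (1−α)(π/L)² ≥ α − c, i.e. α ≤ ((π/L)² + c)/((π/L)² + 1) = (1 + c(L/π)²)/(1 + (L/π)²). With (π/L)² = π^2/4 and c = 1/6, the largest admissible constant is α = ((π/L)² + c)/((π/L)² + 1).
Simplifying, α = (2/3 + π^2)/(4 + π^2).


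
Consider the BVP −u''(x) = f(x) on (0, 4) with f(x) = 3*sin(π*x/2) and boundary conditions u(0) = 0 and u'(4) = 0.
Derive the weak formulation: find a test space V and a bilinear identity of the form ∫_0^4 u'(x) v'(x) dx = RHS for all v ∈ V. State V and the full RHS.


V = {v ∈ H^1(0, 4) : v(0) = 0} (test functions vanish at x = 0 where u is specified); weak form: ∫_0^4 u'v' dx = ∫_0^4 (3*sin(π*x/2)) v dx for all v ∈ V.

Multiply both sides by a test function v and integrate from 0 to 4:
  ∫_0^4 −u''(x) v(x) dx = ∫_0^4 f(x) v(x) dx.
Integrate the LHS by parts once:
  ∫_0^4 −u'' v dx = −[u'(x) v(x)]_0^4 + ∫_0^4 u'(x) v'(x) dx.
Thus ∫_0^4 u'(x) v'(x) dx = ∫_0^4 f(x) v(x) dx + [u'(x) v(x)]_0^4.
Choose V so that boundary terms are either known or forced to vanish.
Mixed BC: u(0) = 0 (Dirichlet) and u'(4) = 0 (Neumann). Define V = {v ∈ H^1(0, 4) : v(0) = 0}. Then [u' v]_0^4 = u'(4)·v(4) − u'(0)·0 = 0.
Weak formulation: find u (satisfying any essential BC) such that ∫_0^4 u'(x) v'(x) dx = ∫_0^4 f v dx for all v ∈ V (Dirichlet at 0 absorbed into V; the Neumann datum at x = 4 is zero, so no boundary term remains).
Substituting f(x) = 3*sin(π*x/2), the right-hand side is ∫_0^4 (3*sin(π*x/2)) v dx.


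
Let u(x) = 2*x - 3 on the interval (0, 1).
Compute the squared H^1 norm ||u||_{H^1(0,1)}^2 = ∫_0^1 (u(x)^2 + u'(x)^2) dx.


||u||_{H^1}^2 = 25/3

The H^1 norm (squared) on an interval (0, L) is
  ||u||_{H^1}^2 = ∫_0^L u(x)^2 dx + ∫_0^L u'(x)^2 dx.
Compute u'(x) = 2.
Then u(x)^2 = 4*x**2 - 12*x + 9 and u'(x)^2 = 4.
Integrate each monomial from 0 to 1 using ∫_0^1 c·x^n dx = c·1^(n+1)/(n+1):
  ∫_0^1 u(x)^2 dx = ∫_0^1 (4*x^2 - 12*x + 9) dx. Term by term:
    ∫_0^1 4*x^2 dx = 4/3;  ∫_0^1 -12*x dx = -6;  ∫_0^1 9 dx = 9.
  Sum: 4/3 − 6 + 9 = 13/3.
  ∫_0^1 u'(x)^2 dx = ∫_0^1 (4) dx. Term by term:
    ∫_0^1 4 dx = 4.
Adding: ||u||_{H^1}^2 = 13/3 + 4 = 25/3.


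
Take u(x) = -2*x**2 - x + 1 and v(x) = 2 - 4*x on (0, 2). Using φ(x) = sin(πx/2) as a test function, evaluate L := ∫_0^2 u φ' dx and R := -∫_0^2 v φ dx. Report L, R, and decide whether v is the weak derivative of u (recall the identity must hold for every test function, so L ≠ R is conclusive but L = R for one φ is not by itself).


LHS = 20/π, RHS = 8/π. No, v is not the weak derivative of u.

u(x) = -2*x**2 - x + 1, classical derivative u'(x) = -4*x - 1.
φ(x) = sin(πx/2), so φ'(x) = π*cos(π*x/2)/2.
Note φ(0) = φ(2) = 0, so the boundary term u·φ vanishes.
LHS = ∫_0^2 u(x) φ'(x) dx = ∫_0^2 (-π*x^2*cos(π*x/2) - π*x*cos(π*x/2)/2 + π*cos(π*x/2)/2) dx. Term by term:
  ∫_0^2 π*cos(π*x/2)/2 dx = 0;  ∫_0^2 -π*x^2*cos(π*x/2) dx = 16/π;  ∫_0^2 -π*x*cos(π*x/2)/2 dx = 4/π.
Sum: 0 + 16/π + 4/π = 20/π.
So LHS = 20/π.
∫_0^2 v(x) φ(x) dx = ∫_0^2 (-4*x*sin(π*x/2) + 2*sin(π*x/2)) dx. Term by term:
  ∫_0^2 2*sin(π*x/2) dx = 8/π;  ∫_0^2 -4*x*sin(π*x/2) dx = -16/π.
Sum: 8/π − 16/π = -8/π.
So RHS = -∫_0^2 v(x) φ(x) dx = 8/π.
LHS − RHS = 12/π ≠ 0, so the identity fails.
(For a valid weak derivative the identity must hold for EVERY test function, in particular this one. The failure shows v is NOT the weak derivative of u.)
Correct weak derivative would be u'(x) = -4*x - 1.


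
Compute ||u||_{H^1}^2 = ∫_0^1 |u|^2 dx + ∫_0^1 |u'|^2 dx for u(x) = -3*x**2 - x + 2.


||u||_{H^1}^2 = 619/30

The H^1 norm (squared) on an interval (0, L) is
  ||u||_{H^1}^2 = ∫_0^L u(x)^2 dx + ∫_0^L u'(x)^2 dx.
Compute u'(x) = -6*x - 1.
Then u(x)^2 = 9*x**4 + 6*x**3 - 11*x**2 - 4*x + 4 and u'(x)^2 = 36*x**2 + 12*x + 1.
Integrate each monomial from 0 to 1 using ∫_0^1 c·x^n dx = c·1^(n+1)/(n+1):
  ∫_0^1 u(x)^2 dx = ∫_0^1 (9*x^4 + 6*x^3 - 11*x^2 - 4*x + 4) dx. Term by term:
    ∫_0^1 9*x^4 dx = 9/5;  ∫_0^1 6*x^3 dx = 3/2;  ∫_0^1 -11*x^2 dx = -11/3;
    ∫_0^1 -4*x dx = -2;  ∫_0^1 4 dx = 4.
  Sum: 9/5 + 3/2 − 11/3 − 2 + 4 = 49/30.
  ∫_0^1 u'(x)^2 dx = ∫_0^1 (36*x^2 + 12*x + 1) dx. Term by term:
    ∫_0^1 36*x^2 dx = 12;  ∫_0^1 12*x dx = 6;  ∫_0^1 1 dx = 1.
  Sum: 12 + 6 + 1 = 19.
Adding: ||u||_{H^1}^2 = 49/30 + 19 = 619/30.


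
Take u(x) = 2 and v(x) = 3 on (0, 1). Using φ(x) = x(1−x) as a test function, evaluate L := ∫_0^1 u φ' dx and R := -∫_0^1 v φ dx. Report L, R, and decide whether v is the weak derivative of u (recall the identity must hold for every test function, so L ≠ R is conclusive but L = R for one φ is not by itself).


LHS = 0, RHS = -1/2. No, v is not the weak derivative of u.

u(x) = 2, classical derivative u'(x) = 0.
φ(x) = x(1−x), so φ'(x) = 1 - 2*x.
Note φ(0) = φ(1) = 0, so the boundary term u·φ vanishes.
LHS = ∫_0^1 u(x) φ'(x) dx = ∫_0^1 (2 - 4*x) dx. Term by term:
  ∫_0^1 -4*x dx = -2;  ∫_0^1 2 dx = 2.
Sum: -2 + 2 = 0.
So LHS = 0.
∫_0^1 v(x) φ(x) dx = ∫_0^1 (-3*x^2 + 3*x) dx. Term by term:
  ∫_0^1 -3*x^2 dx = -1;  ∫_0^1 3*x dx = 3/2.
Sum: -1 + 3/2 = 1/2.
So RHS = -∫_0^1 v(x) φ(x) dx = -1/2.
LHS − RHS = 1/2 ≠ 0, so the identity fails.
(For a valid weak derivative the identity must hold for EVERY test function, in particular this one. The failure shows v is NOT the weak derivative of u.)
Correct weak derivative would be u'(x) = 0.


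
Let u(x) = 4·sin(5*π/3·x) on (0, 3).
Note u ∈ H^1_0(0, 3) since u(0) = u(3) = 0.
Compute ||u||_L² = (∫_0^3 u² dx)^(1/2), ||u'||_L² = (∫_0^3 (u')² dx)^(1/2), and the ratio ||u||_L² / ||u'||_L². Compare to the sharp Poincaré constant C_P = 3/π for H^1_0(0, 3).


||u||_L² / ||u'||_L² = 3/(5*π) < C_P = 3/π.

u(x) = 4·sin(5*π/3·x), so u'(x) = 20*π*cos(5*π*x/3)/3.
Writing u(x) = A·sin(kπx/L) with A = 4 and k = 5, use ∫_0^L sin²(kπx/L) dx = L/2 and ∫_0^L cos²(kπx/L) dx = L/2.
u² = 16·sin²(5*π/3·x) and (u')² = 400*π^2/9·cos²(5*π/3·x), and each of sin², cos² integrates to L/2 = 3/2 over (0, 3).
∫_0^3 u² dx = 24, so ||u||_L² = 2*sqrt(6).
∫_0^3 (u')² dx = 200*π^2/3, so ||u'||_L² = 10*sqrt(6)*π/3.
Ratio ||u||_L² / ||u'||_L² = 3/(5*π).
Sharp Poincaré constant on H^1_0(0, 3) is C_P = L/π = 3/π, achieved by sin(π/3·x).
This is the k = 5 harmonic; the ratio L/(kπ) is strictly less than C_P = L/π, consistent with the sharp inequality ||u||_L² ≤ C_P ||u'||_L².


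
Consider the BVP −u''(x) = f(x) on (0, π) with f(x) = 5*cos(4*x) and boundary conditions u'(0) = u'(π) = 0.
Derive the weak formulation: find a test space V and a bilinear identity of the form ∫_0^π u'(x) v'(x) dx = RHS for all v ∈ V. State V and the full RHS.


V = H^1(0, π) (no boundary constraint on v; u is determined up to an additive constant); weak form: ∫_0^π u'v' dx = ∫_0^π (5*cos(4*x)) v dx for all v ∈ V.

Multiply both sides by a test function v and integrate from 0 to π:
  ∫_0^π −u''(x) v(x) dx = ∫_0^π f(x) v(x) dx.
Integrate the LHS by parts once:
  ∫_0^π −u'' v dx = −[u'(x) v(x)]_0^π + ∫_0^π u'(x) v'(x) dx.
Thus ∫_0^π u'(x) v'(x) dx = ∫_0^π f(x) v(x) dx + [u'(x) v(x)]_0^π.
Choose V so that boundary terms are either known or forced to vanish.
u has homogeneous Neumann: u'(0) = u'(π) = 0. So [u' v]_0^π = 0·v(π) − 0·v(0) = 0 for any v; take V = H^1(0, π).
Weak formulation: find u (satisfying any essential BC) such that ∫_0^π u'(x) v'(x) dx = ∫_0^π f v dx for all v ∈ V (homogeneous Neumann, so boundary terms vanish).
Substituting f(x) = 5*cos(4*x), the right-hand side is ∫_0^π (5*cos(4*x)) v dx.
Compatibility check (pure Neumann): taking v ≡ 1 ∈ V gives 0 = ∫_0^π f dx + (0) − (0), i.e. ∫_0^π f dx must equal u'(0) − u'(π) = 0. Indeed ∫_0^π (5*cos(4*x)) dx = 0, so the data are compatible. The solution is then unique only up to an additive constant (fix it e.g. by requiring ∫_0^π u dx = 0).


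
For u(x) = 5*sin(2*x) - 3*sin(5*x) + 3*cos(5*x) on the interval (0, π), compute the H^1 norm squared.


||u||_{H^1(0,π)}^2 = -1040/7 + 593*π/2

u'(x) = -15*sin(5*x) + 10*cos(2*x) - 15*cos(5*x).
Expand u² and (u')² and integrate term by term on (0, π), using: for integers n ≥ 1, ∫_0^π sin²(nx) dx = ∫_0^π cos²(nx) dx = π/2; for n ≠ n', ∫_0^π sin(nx)sin(n'x) dx = ∫_0^π cos(nx)cos(n'x) dx = 0; and by product-to-sum, ∫_0^π sin(nx)cos(n'x) dx = ½∫_0^π [sin((n+n')x) + sin((n−n')x)] dx, which is 0 when n+n' is even and 2n/(n²−n'²) when n+n' is odd (it need not vanish on (0, π)).
  u² squared terms: (-3)²·∫sin(5x)² dx = 9·π/2 = 9*π/2;  (3)²·∫cos(5x)² dx = 9·π/2 = 9*π/2;  (5)²·∫sin(2x)² dx = 25·π/2 = 25*π/2.
  u² cross terms: 2·(-3)·(3)·∫sin(5x)·cos(5x) dx = -18·(0) = 0;  2·(-3)·(5)·∫sin(5x)·sin(2x) dx = -30·(0) = 0;  2·(3)·(5)·∫cos(5x)·sin(2x) dx = 30·(-4/21) = -40/7.
  So ∫_0^π u² dx = 9*π/2 + 9*π/2 + 25*π/2 + 0 + 0 − 40/7 = -40/7 + 43*π/2.
  (u')² squared terms: (-15)²·∫cos(5x)² dx = 225·π/2 = 225*π/2;  (-15)²·∫sin(5x)² dx = 225·π/2 = 225*π/2;  (10)²·∫cos(2x)² dx = 100·π/2 = 50*π.
  (u')² cross terms: 2·(-15)·(-15)·∫cos(5x)·sin(5x) dx = 450·(0) = 0;  2·(-15)·(10)·∫cos(5x)·cos(2x) dx = -300·(0) = 0;  2·(-15)·(10)·∫sin(5x)·cos(2x) dx = -300·(10/21) = -1000/7.
  So ∫_0^π (u')² dx = 225*π/2 + 225*π/2 + 50*π + 0 + 0 − 1000/7 = -1000/7 + 275*π.
||u||_{H^1}^2 = (-40/7 + 43*π/2) + (-1000/7 + 275*π) = -1040/7 + 593*π/2.


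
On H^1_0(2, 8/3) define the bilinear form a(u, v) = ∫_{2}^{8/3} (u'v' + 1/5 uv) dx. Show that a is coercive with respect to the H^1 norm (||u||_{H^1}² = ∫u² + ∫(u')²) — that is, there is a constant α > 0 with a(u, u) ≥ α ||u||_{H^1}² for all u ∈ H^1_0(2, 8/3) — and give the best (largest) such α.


α = (4 + 45*π^2)/(5*(4 + 9*π^2))

Coercivity of a(·,·) on H^1_0(2, 8/3) means a(u, u) ≥ α ||u||_{H^1}² for every u ∈ H^1_0.
The interval has length L = 2/3, and Poincaré/coercivity depend only on L. Here a(u, u) = ∫(u')² + (1/5)·∫u².
Here 0 < c = 1/5 < 1. The condition a(u,u) ≥ α||u||_{H^1}² reads (1−α)∫(u')² ≥ (α−c)∫u². Any admissible α is ≤ 1 (rapidly oscillating u have ∫u²/∫(u')² → 0), and α = 1 would force 0 ≥ (1−c)∫u², impossible since c < 1; so 1−α > 0. By the sharp Poincaré inequality on H^1_0 of an interval of length L, ∫(u')² ≥ (π/L)²∫u² with equality for the first sine mode sin(π(x−x₀)/L) (x₀ the left endpoint), so the inequality holds for all u iff (1−α)(π/L)² ≥ α − c, i.e. α ≤ ((π/L)² + c)/((π/L)² + 1) = (1 + c(L/π)²)/(1 + (L/π)²). With (π/L)² = 9*π^2/4 and c = 1/5, the largest admissible constant is α = ((π/L)² + c)/((π/L)² + 1).
Simplifying, α = (4 + 45*π^2)/(5*(4 + 9*π^2)).


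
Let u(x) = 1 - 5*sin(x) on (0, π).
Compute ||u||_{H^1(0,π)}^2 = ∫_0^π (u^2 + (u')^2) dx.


||u||_{H^1(0,π)}^2 = -20 + 26*π

u'(x) = -5*cos(x).
Expand u² and (u')² and integrate term by term on (0, π), using: for integers n ≥ 1, ∫_0^π sin²(nx) dx = ∫_0^π cos²(nx) dx = π/2; for n ≠ n', ∫_0^π sin(nx)sin(n'x) dx = ∫_0^π cos(nx)cos(n'x) dx = 0; and by product-to-sum, ∫_0^π sin(nx)cos(n'x) dx = ½∫_0^π [sin((n+n')x) + sin((n−n')x)] dx, which is 0 when n+n' is even and 2n/(n²−n'²) when n+n' is odd (it need not vanish on (0, π)). For the constant mode: ∫_0^π 1 dx = π, ∫_0^π cos(nx) dx = 0, ∫_0^π sin(nx) dx = (1−(−1)^n)/n.
  u² squared terms: (1)²·∫1 dx = 1·π = π;  (-5)²·∫sin(x)² dx = 25·π/2 = 25*π/2.
  u² cross terms: 2·(1)·(-5)·∫1·sin(x) dx = -10·(2) = -20.
  So ∫_0^π u² dx = π + 25*π/2 − 20 = -20 + 27*π/2.
  (u')² squared terms: (-5)²·∫cos(x)² dx = 25·π/2 = 25*π/2.
  So ∫_0^π (u')² dx = 25*π/2.
||u||_{H^1}^2 = (-20 + 27*π/2) + (25*π/2) = -20 + 26*π.


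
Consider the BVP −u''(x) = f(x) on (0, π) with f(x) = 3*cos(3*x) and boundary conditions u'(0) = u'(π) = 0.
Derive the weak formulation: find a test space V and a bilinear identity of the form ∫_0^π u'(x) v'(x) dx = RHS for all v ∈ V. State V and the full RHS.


V = H^1(0, π) (no boundary constraint on v; u is determined up to an additive constant); weak form: ∫_0^π u'v' dx = ∫_0^π (3*cos(3*x)) v dx for all v ∈ V.

Multiply both sides by a test function v and integrate from 0 to π:
  ∫_0^π −u''(x) v(x) dx = ∫_0^π f(x) v(x) dx.
Integrate the LHS by parts once:
  ∫_0^π −u'' v dx = −[u'(x) v(x)]_0^π + ∫_0^π u'(x) v'(x) dx.
Thus ∫_0^π u'(x) v'(x) dx = ∫_0^π f(x) v(x) dx + [u'(x) v(x)]_0^π.
Choose V so that boundary terms are either known or forced to vanish.
u has homogeneous Neumann: u'(0) = u'(π) = 0. So [u' v]_0^π = 0·v(π) − 0·v(0) = 0 for any v; take V = H^1(0, π).
Weak formulation: find u (satisfying any essential BC) such that ∫_0^π u'(x) v'(x) dx = ∫_0^π f v dx for all v ∈ V (homogeneous Neumann, so boundary terms vanish).
Substituting f(x) = 3*cos(3*x), the right-hand side is ∫_0^π (3*cos(3*x)) v dx.
Compatibility check (pure Neumann): taking v ≡ 1 ∈ V gives 0 = ∫_0^π f dx + (0) − (0), i.e. ∫_0^π f dx must equal u'(0) − u'(π) = 0. Indeed ∫_0^π (3*cos(3*x)) dx = 0, so the data are compatible. The solution is then unique only up to an additive constant (fix it e.g. by requiring ∫_0^π u dx = 0).


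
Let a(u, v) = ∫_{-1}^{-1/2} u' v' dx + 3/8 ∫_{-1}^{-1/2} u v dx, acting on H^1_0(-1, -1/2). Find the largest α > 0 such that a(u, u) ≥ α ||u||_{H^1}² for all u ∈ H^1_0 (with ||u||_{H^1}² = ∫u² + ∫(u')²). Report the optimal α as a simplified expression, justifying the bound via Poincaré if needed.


α = (3 + 32*π^2)/(8*(1 + 4*π^2))

Coercivity of a(·,·) on H^1_0(-1, -1/2) means a(u, u) ≥ α ||u||_{H^1}² for every u ∈ H^1_0.
The interval has length L = 1/2, and Poincaré/coercivity depend only on L. Here a(u, u) = ∫(u')² + (3/8)·∫u².
Here 0 < c = 3/8 < 1. The condition a(u,u) ≥ α||u||_{H^1}² reads (1−α)∫(u')² ≥ (α−c)∫u². Any admissible α is ≤ 1 (rapidly oscillating u have ∫u²/∫(u')² → 0), and α = 1 would force 0 ≥ (1−c)∫u², impossible since c < 1; so 1−α > 0. By the sharp Poincaré inequality on H^1_0 of an interval of length L, ∫(u')² ≥ (π/L)²∫u² with equality for the first sine mode sin(π(x−x₀)/L) (x₀ the left endpoint), so the inequality holds for all u iff (1−α)(π/L)² ≥ α − c, i.e. α ≤ ((π/L)² + c)/((π/L)² + 1) = (1 + c(L/π)²)/(1 + (L/π)²). With (π/L)² = 4*π^2 and c = 3/8, the largest admissible constant is α = ((π/L)² + c)/((π/L)² + 1).
Simplifying, α = (3 + 32*π^2)/(8*(1 + 4*π^2)).


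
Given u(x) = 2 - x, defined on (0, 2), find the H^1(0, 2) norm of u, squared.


||u||_{H^1}^2 = 14/3

The H^1 norm (squared) on an interval (0, L) is
  ||u||_{H^1}^2 = ∫_0^L u(x)^2 dx + ∫_0^L u'(x)^2 dx.
Compute u'(x) = -1.
Then u(x)^2 = x**2 - 4*x + 4 and u'(x)^2 = 1.
Integrate each monomial from 0 to 2 using ∫_0^2 c·x^n dx = c·2^(n+1)/(n+1):
  ∫_0^2 u(x)^2 dx = ∫_0^2 (x^2 - 4*x + 4) dx. Term by term:
    ∫_0^2 x^2 dx = 8/3;  ∫_0^2 -4*x dx = -8;  ∫_0^2 4 dx = 8.
  Sum: 8/3 − 8 + 8 = 8/3.
  ∫_0^2 u'(x)^2 dx = ∫_0^2 (1) dx. Term by term:
    ∫_0^2 1 dx = 2.
Adding: ||u||_{H^1}^2 = 8/3 + 2 = 14/3.


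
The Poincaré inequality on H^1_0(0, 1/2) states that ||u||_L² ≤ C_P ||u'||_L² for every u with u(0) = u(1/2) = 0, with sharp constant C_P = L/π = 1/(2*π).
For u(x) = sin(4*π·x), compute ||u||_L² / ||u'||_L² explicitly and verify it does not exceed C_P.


||u||_L² / ||u'||_L² = 1/(4*π) < C_P = 1/(2*π).

u(x) = sin(4*π·x), so u'(x) = 4*π*cos(4*π*x).
Writing u(x) = A·sin(kπx/L) with A = 1 and k = 2, use ∫_0^L sin²(kπx/L) dx = L/2 and ∫_0^L cos²(kπx/L) dx = L/2.
u² = 1·sin²(4*π·x) and (u')² = 16*π^2·cos²(4*π·x), and each of sin², cos² integrates to L/2 = 1/4 over (0, 1/2).
∫_0^1/2 u² dx = 1/4, so ||u||_L² = 1/2.
∫_0^1/2 (u')² dx = 4*π^2, so ||u'||_L² = 2*π.
Ratio ||u||_L² / ||u'||_L² = 1/(4*π).
Sharp Poincaré constant on H^1_0(0, 1/2) is C_P = L/π = 1/(2*π), achieved by sin(2*π·x).
This is the k = 2 harmonic; the ratio L/(kπ) is strictly less than C_P = L/π, consistent with the sharp inequality ||u||_L² ≤ C_P ||u'||_L².


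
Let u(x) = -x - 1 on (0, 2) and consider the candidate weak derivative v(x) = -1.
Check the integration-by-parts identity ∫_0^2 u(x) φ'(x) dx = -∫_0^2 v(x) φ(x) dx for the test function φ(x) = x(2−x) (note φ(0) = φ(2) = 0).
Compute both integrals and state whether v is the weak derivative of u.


LHS = 4/3, RHS = 4/3. Yes, v = u' weakly.

u(x) = -x - 1, classical derivative u'(x) = -1.
φ(x) = x(2−x), so φ'(x) = 2 - 2*x.
Note φ(0) = φ(2) = 0, so the boundary term u·φ vanishes.
LHS = ∫_0^2 u(x) φ'(x) dx = ∫_0^2 (2*x^2 - 2) dx. Term by term:
  ∫_0^2 2*x^2 dx = 16/3;  ∫_0^2 -2 dx = -4.
Sum: 16/3 − 4 = 4/3.
So LHS = 4/3.
∫_0^2 v(x) φ(x) dx = ∫_0^2 (x^2 - 2*x) dx. Term by term:
  ∫_0^2 x^2 dx = 8/3;  ∫_0^2 -2*x dx = -4.
Sum: 8/3 − 4 = -4/3.
So RHS = -∫_0^2 v(x) φ(x) dx = 4/3.
LHS = RHS, so the identity holds for this test φ.
Moreover u is smooth here and v(x) = u'(x) = -1 pointwise, so the identity holds for every test function. Hence v is the weak derivative of u.


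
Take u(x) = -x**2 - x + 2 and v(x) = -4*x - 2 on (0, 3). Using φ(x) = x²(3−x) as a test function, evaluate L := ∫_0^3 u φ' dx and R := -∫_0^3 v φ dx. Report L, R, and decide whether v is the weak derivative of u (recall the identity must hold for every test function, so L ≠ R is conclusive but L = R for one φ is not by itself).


LHS = 621/20, RHS = 621/10. No, v is not the weak derivative of u.

u(x) = -x**2 - x + 2, classical derivative u'(x) = -2*x - 1.
φ(x) = x²(3−x), so φ'(x) = 3*x*(2 - x).
Note φ(0) = φ(3) = 0, so the boundary term u·φ vanishes.
LHS = ∫_0^3 u(x) φ'(x) dx = ∫_0^3 (3*x^4 - 3*x^3 - 12*x^2 + 12*x) dx. Term by term:
  ∫_0^3 3*x^4 dx = 729/5;  ∫_0^3 -3*x^3 dx = -243/4;  ∫_0^3 -12*x^2 dx = -108;
  ∫_0^3 12*x dx = 54.
Sum: 729/5 − 243/4 − 108 + 54 = 621/20.
So LHS = 621/20.
∫_0^3 v(x) φ(x) dx = ∫_0^3 (4*x^4 - 10*x^3 - 6*x^2) dx. Term by term:
  ∫_0^3 4*x^4 dx = 972/5;  ∫_0^3 -10*x^3 dx = -405/2;  ∫_0^3 -6*x^2 dx = -54.
Sum: 972/5 − 405/2 − 54 = -621/10.
So RHS = -∫_0^3 v(x) φ(x) dx = 621/10.
LHS − RHS = -621/20 ≠ 0, so the identity fails.
(For a valid weak derivative the identity must hold for EVERY test function, in particular this one. The failure shows v is NOT the weak derivative of u.)
Correct weak derivative would be u'(x) = -2*x - 1.


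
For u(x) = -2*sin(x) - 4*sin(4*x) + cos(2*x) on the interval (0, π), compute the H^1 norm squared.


||u||_{H^1(0,π)}^2 = 40/3 + 285*π/2

u'(x) = -2*sin(2*x) - 2*cos(x) - 16*cos(4*x).
Expand u² and (u')² and integrate term by term on (0, π), using: for integers n ≥ 1, ∫_0^π sin²(nx) dx = ∫_0^π cos²(nx) dx = π/2; for n ≠ n', ∫_0^π sin(nx)sin(n'x) dx = ∫_0^π cos(nx)cos(n'x) dx = 0; and by product-to-sum, ∫_0^π sin(nx)cos(n'x) dx = ½∫_0^π [sin((n+n')x) + sin((n−n')x)] dx, which is 0 when n+n' is even and 2n/(n²−n'²) when n+n' is odd (it need not vanish on (0, π)).
  u² squared terms: (-4)²·∫sin(4x)² dx = 16·π/2 = 8*π;  (-2)²·∫sin(x)² dx = 4·π/2 = 2*π;  (1)²·∫cos(2x)² dx = 1·π/2 = π/2.
  u² cross terms: 2·(-4)·(-2)·∫sin(4x)·sin(x) dx = 16·(0) = 0;  2·(-4)·(1)·∫sin(4x)·cos(2x) dx = -8·(0) = 0;  2·(-2)·(1)·∫sin(x)·cos(2x) dx = -4·(-2/3) = 8/3.
  So ∫_0^π u² dx = 8*π + 2*π + π/2 + 0 + 0 + 8/3 = 8/3 + 21*π/2.
  (u')² squared terms: (-16)²·∫cos(4x)² dx = 256·π/2 = 128*π;  (-2)²·∫cos(x)² dx = 4·π/2 = 2*π;  (-2)²·∫sin(2x)² dx = 4·π/2 = 2*π.
  (u')² cross terms: 2·(-16)·(-2)·∫cos(4x)·cos(x) dx = 64·(0) = 0;  2·(-16)·(-2)·∫cos(4x)·sin(2x) dx = 64·(0) = 0;  2·(-2)·(-2)·∫cos(x)·sin(2x) dx = 8·(4/3) = 32/3.
  So ∫_0^π (u')² dx = 128*π + 2*π + 2*π + 0 + 0 + 32/3 = 32/3 + 132*π.
||u||_{H^1}^2 = (8/3 + 21*π/2) + (32/3 + 132*π) = 40/3 + 285*π/2.


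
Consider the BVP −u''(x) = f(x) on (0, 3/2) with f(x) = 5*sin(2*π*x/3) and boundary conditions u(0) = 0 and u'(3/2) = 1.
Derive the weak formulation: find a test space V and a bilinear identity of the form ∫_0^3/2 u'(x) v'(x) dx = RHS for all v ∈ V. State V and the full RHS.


V = {v ∈ H^1(0, 3/2) : v(0) = 0} (test functions vanish at x = 0 where u is specified); weak form: ∫_0^3/2 u'v' dx = ∫_0^3/2 (5*sin(2*π*x/3)) v dx + v(3/2) for all v ∈ V.

Multiply both sides by a test function v and integrate from 0 to 3/2:
  ∫_0^3/2 −u''(x) v(x) dx = ∫_0^3/2 f(x) v(x) dx.
Integrate the LHS by parts once:
  ∫_0^3/2 −u'' v dx = −[u'(x) v(x)]_0^3/2 + ∫_0^3/2 u'(x) v'(x) dx.
Thus ∫_0^3/2 u'(x) v'(x) dx = ∫_0^3/2 f(x) v(x) dx + [u'(x) v(x)]_0^3/2.
Choose V so that boundary terms are either known or forced to vanish.
Mixed BC: u(0) = 0 (Dirichlet) and u'(3/2) = 1 (Neumann). Define V = {v ∈ H^1(0, 3/2) : v(0) = 0}. Then [u' v]_0^3/2 = u'(3/2)·v(3/2) − u'(0)·0 = v(3/2).
Weak formulation: find u (satisfying any essential BC) such that ∫_0^3/2 u'(x) v'(x) dx = ∫_0^3/2 f v dx + v(3/2) for all v ∈ V (Dirichlet at 0 absorbed into V; Neumann datum at x = 3/2 contributes the boundary term).
Substituting f(x) = 5*sin(2*π*x/3), the right-hand side is ∫_0^3/2 (5*sin(2*π*x/3)) v dx + v(3/2).


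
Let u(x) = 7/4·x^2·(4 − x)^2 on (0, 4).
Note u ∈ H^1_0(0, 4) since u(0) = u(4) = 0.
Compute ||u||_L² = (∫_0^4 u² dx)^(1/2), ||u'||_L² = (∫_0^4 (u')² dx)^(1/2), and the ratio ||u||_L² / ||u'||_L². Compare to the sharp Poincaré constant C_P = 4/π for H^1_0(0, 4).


||u||_L² / ||u'||_L² = 2*sqrt(3)/3 < C_P = 4/π.

u(x) = 7/4·x^2·(4 − x)^2, so u'(x) = 7*x*(x - 4)*(x - 2).
u(x) = 7/4·x^2·(4 − x)^2 vanishes at x = 0 and x = 4, so u ∈ H^1_0(0, 4). Differentiate via the product rule and integrate the resulting polynomials term by term.
  ∫_0^4 u² dx = ∫_0^4 (49*x^8/16 - 49*x^7 + 294*x^6 - 784*x^5 + 784*x^4) dx. Term by term:
    ∫_0^4 49*x^8/16 dx = 802816/9;  ∫_0^4 -49*x^7 dx = -401408;  ∫_0^4 294*x^6 dx = 688128;
    ∫_0^4 -784*x^5 dx = -1605632/3;  ∫_0^4 784*x^4 dx = 802816/5.
  Sum: 802816/9 − 401408 + 688128 − 1605632/3 + 802816/5 = 57344/45.
  ∫_0^4 (u')² dx = ∫_0^4 (49*x^6 - 588*x^5 + 2548*x^4 - 4704*x^3 + 3136*x^2) dx. Term by term:
    ∫_0^4 49*x^6 dx = 114688;  ∫_0^4 -588*x^5 dx = -401408;  ∫_0^4 2548*x^4 dx = 2609152/5;
    ∫_0^4 -4704*x^3 dx = -301056;  ∫_0^4 3136*x^2 dx = 200704/3.
  Sum: 114688 − 401408 + 2609152/5 − 301056 + 200704/3 = 14336/15.
∫_0^4 u² dx = 57344/45, so ||u||_L² = 64*sqrt(70)/15.
∫_0^4 (u')² dx = 14336/15, so ||u'||_L² = 32*sqrt(210)/15.
Ratio ||u||_L² / ||u'||_L² = 2*sqrt(3)/3.
Sharp Poincaré constant on H^1_0(0, 4) is C_P = L/π = 4/π, achieved by sin(π/4·x).
A polynomial bump cannot attain the sharp Poincaré constant (only the first sine eigenfunction does), so the ratio is strictly less than C_P, consistent with ||u||_L² ≤ C_P ||u'||_L².


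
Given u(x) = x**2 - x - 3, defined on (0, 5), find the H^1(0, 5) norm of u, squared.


||u||_{H^1}^2 = 2075/6

The H^1 norm (squared) on an interval (0, L) is
  ||u||_{H^1}^2 = ∫_0^L u(x)^2 dx + ∫_0^L u'(x)^2 dx.
Compute u'(x) = 2*x - 1.
Then u(x)^2 = x**4 - 2*x**3 - 5*x**2 + 6*x + 9 and u'(x)^2 = 4*x**2 - 4*x + 1.
Integrate each monomial from 0 to 5 using ∫_0^5 c·x^n dx = c·5^(n+1)/(n+1):
  ∫_0^5 u(x)^2 dx = ∫_0^5 (x^4 - 2*x^3 - 5*x^2 + 6*x + 9) dx. Term by term:
    ∫_0^5 x^4 dx = 625;  ∫_0^5 -2*x^3 dx = -625/2;  ∫_0^5 -5*x^2 dx = -625/3;
    ∫_0^5 6*x dx = 75;  ∫_0^5 9 dx = 45.
  Sum: 625 − 625/2 − 625/3 + 75 + 45 = 1345/6.
  ∫_0^5 u'(x)^2 dx = ∫_0^5 (4*x^2 - 4*x + 1) dx. Term by term:
    ∫_0^5 4*x^2 dx = 500/3;  ∫_0^5 -4*x dx = -50;  ∫_0^5 1 dx = 5.
  Sum: 500/3 − 50 + 5 = 365/3.
Adding: ||u||_{H^1}^2 = 1345/6 + 365/3 = 2075/6.


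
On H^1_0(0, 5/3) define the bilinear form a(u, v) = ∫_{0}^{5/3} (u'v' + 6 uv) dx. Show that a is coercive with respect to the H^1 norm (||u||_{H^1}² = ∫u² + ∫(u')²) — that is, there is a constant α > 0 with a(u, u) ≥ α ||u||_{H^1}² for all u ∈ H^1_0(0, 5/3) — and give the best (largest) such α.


α = 1

Coercivity of a(·,·) on H^1_0(0, 5/3) means a(u, u) ≥ α ||u||_{H^1}² for every u ∈ H^1_0.
The interval has length L = 5/3, and Poincaré/coercivity depend only on L. Here a(u, u) = ∫(u')² + (6)·∫u².
Here c = 6 ≥ 1, so a(u,u) = ∫(u')² + c∫u² ≥ ∫(u')² + ∫u² = ||u||_{H^1}², i.e. α = 1 works. No larger α is possible: a(u,u) ≥ α||u||_{H^1}² means (1−α)∫(u')² ≥ (α−c)∫u², and for the modes u_n = sin(nπ(x−x₀)/L) (x₀ the left endpoint) one has ∫u_n²/∫(u_n')² = (L/(nπ))² → 0, so a(u_n,u_n)/||u_n||_{H^1}² → 1. Hence the optimal constant is α = 1.
Therefore α = 1.


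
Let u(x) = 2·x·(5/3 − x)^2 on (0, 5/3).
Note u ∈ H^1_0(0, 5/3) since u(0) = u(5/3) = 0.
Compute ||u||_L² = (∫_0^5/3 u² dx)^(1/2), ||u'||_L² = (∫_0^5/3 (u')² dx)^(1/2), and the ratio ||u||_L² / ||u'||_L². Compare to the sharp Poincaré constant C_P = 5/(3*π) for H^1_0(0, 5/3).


||u||_L² / ||u'||_L² = 5*sqrt(14)/42 < C_P = 5/(3*π).

u(x) = 2·x·(5/3 − x)^2, so u'(x) = 6*x^2 - 40*x/3 + 50/9.
u(x) = 2·x·(5/3 − x)^2 vanishes at x = 0 and x = 5/3, so u ∈ H^1_0(0, 5/3). Differentiate via the product rule and integrate the resulting polynomials term by term.
  ∫_0^5/3 u² dx = ∫_0^5/3 (4*x^6 - 80*x^5/3 + 200*x^4/3 - 2000*x^3/27 + 2500*x^2/81) dx. Term by term:
    ∫_0^5/3 4*x^6 dx = 312500/15309;  ∫_0^5/3 -80*x^5/3 dx = -625000/6561;  ∫_0^5/3 200*x^4/3 dx = 125000/729;
    ∫_0^5/3 -2000*x^3/27 dx = -312500/2187;  ∫_0^5/3 2500*x^2/81 dx = 312500/6561.
  Sum: 312500/15309 − 625000/6561 + 125000/729 − 312500/2187 + 312500/6561 = 62500/45927.
  ∫_0^5/3 (u')² dx = ∫_0^5/3 (36*x^4 - 160*x^3 + 2200*x^2/9 - 4000*x/27 + 2500/81) dx. Term by term:
    ∫_0^5/3 36*x^4 dx = 2500/27;  ∫_0^5/3 -160*x^3 dx = -25000/81;  ∫_0^5/3 2200*x^2/9 dx = 275000/729;
    ∫_0^5/3 -4000*x/27 dx = -50000/243;  ∫_0^5/3 2500/81 dx = 12500/243.
  Sum: 2500/27 − 25000/81 + 275000/729 − 50000/243 + 12500/243 = 5000/729.
∫_0^5/3 u² dx = 62500/45927, so ||u||_L² = 250*sqrt(7)/567.
∫_0^5/3 (u')² dx = 5000/729, so ||u'||_L² = 50*sqrt(2)/27.
Ratio ||u||_L² / ||u'||_L² = 5*sqrt(14)/42.
Sharp Poincaré constant on H^1_0(0, 5/3) is C_P = L/π = 5/(3*π), achieved by sin(3*π/5·x).
A polynomial bump cannot attain the sharp Poincaré constant (only the first sine eigenfunction does), so the ratio is strictly less than C_P, consistent with ||u||_L² ≤ C_P ||u'||_L².
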